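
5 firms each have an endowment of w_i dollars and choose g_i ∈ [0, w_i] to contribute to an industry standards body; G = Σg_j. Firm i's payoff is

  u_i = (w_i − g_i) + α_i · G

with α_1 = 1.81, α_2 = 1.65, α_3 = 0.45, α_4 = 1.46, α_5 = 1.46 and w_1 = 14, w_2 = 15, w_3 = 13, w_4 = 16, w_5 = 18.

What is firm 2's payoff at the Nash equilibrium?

∂u_i/∂g_i = α_i − 1, so firm i contributes w_i if α_i > 1, else 0.
α_i > 1 for i ∈ {1, 2, 4, 5}; NE contributions (14, 15, 0, 16, 18), G = 63.
u_2 = (15 − 15) + 1.65·63 = 103.95.

103.95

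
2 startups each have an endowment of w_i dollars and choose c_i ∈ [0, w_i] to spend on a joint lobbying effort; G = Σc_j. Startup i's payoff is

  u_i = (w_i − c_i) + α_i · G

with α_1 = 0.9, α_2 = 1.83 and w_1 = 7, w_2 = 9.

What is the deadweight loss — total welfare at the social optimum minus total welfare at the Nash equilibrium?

∂u_i/∂c_i = α_i − 1, so startup i contributes w_i if α_i > 1, else 0.
α_i > 1 for i ∈ {2}; NE contributions (0, 9), G = 9.
W^NE = Σw_i − G^NE + (Σα_i)·G^NE = 16 + 1.73·9 = 31.57.
Planner: ∂(Σu_j)/∂c_i = Σα_j − 1 = 1.73 > 0, so everyone contributes w_i; G^SO = 16, W^SO = 16 + 1.73·16 = 43.68.
Deadweight loss = 12.11.

12.11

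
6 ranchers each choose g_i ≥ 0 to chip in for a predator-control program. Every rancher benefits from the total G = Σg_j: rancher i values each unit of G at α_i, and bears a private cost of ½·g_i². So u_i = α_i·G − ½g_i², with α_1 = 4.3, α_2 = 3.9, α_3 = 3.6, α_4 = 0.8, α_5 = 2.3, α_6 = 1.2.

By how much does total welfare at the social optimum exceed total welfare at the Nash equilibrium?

545.435

Rancher i's FOC: ∂u_i/∂g_i = α_i − g_i = 0, so g_i* = α_i.
NE contributions = (4.3, 3.9, 3.6, 0.8, 2.3, 1.2); G = 16.1.
W^NE = (Σα)·G − ½Σα_i² = 16.1² − ½·54.03 = 232.195.
Planner sets g_i = Σα_j = 16.1 for every i, so G^SO = 6·16.1 = 96.6.
W^SO = (Σα)·G^SO − ½·6·(Σα)² = (6/2)·16.1² = 777.63.
Deadweight loss = W^SO − W^NE = 545.435.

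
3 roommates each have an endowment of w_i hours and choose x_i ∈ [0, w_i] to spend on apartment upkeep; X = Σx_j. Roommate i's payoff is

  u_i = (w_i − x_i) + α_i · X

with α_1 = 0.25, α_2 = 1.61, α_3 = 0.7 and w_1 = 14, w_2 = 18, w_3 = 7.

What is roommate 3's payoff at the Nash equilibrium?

19.6

∂u_i/∂x_i = α_i − 1, so roommate i contributes w_i if α_i > 1, else 0.
α_i > 1 for i ∈ {2}; NE contributions (0, 18, 0), X = 18.
u_3 = (7 − 0) + 0.7·18 = 19.6.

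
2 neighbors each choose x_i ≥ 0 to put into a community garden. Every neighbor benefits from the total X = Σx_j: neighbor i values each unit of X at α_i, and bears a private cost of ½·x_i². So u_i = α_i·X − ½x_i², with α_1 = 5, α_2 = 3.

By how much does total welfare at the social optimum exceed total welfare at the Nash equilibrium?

17

Neighbor i's FOC: ∂u_i/∂x_i = α_i − x_i = 0, so x_i* = α_i.
NE contributions = (5, 3); X = 8.
W^NE = (Σα)·X − ½Σα_i² = 8² − ½·34 = 47.
Planner sets x_i = Σα_j = 8 for every i, so X^SO = 2·8 = 16.
W^SO = (Σα)·X^SO − ½·2·(Σα)² = (2/2)·8² = 64.
Deadweight loss = W^SO − W^NE = 17.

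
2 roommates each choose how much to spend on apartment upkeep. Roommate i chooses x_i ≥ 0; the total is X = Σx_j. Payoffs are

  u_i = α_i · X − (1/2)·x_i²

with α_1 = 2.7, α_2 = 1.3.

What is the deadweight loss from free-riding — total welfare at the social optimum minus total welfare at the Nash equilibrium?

4.49

Roommate i's FOC: ∂u_i/∂x_i = α_i − x_i = 0, so x_i* = α_i.
NE contributions = (2.7, 1.3); X = 4.
W^NE = (Σα)·X − ½Σα_i² = 4² − ½·8.98 = 11.51.
Planner sets x_i = Σα_j = 4 for every i, so X^SO = 2·4 = 8.
W^SO = (Σα)·X^SO − ½·2·(Σα)² = (2/2)·4² = 16.
Deadweight loss = W^SO − W^NE = 4.49.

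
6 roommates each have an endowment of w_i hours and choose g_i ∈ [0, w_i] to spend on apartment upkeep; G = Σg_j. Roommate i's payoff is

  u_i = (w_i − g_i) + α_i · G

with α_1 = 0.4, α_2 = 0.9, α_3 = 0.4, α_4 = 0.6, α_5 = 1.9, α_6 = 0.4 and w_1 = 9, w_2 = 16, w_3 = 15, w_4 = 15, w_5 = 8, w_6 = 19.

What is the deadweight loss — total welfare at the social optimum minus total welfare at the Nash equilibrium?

266.4

∂u_i/∂g_i = α_i − 1, so roommate i contributes w_i if α_i > 1, else 0.
α_i > 1 for i ∈ {5}; NE contributions (0, 0, 0, 0, 8, 0), G = 8.
W^NE = Σw_i − G^NE + (Σα_i)·G^NE = 82 + 3.6·8 = 110.8.
Planner: ∂(Σu_j)/∂g_i = Σα_j − 1 = 3.6 > 0, so everyone contributes w_i; G^SO = 82, W^SO = 82 + 3.6·82 = 377.2.
Deadweight loss = 266.4.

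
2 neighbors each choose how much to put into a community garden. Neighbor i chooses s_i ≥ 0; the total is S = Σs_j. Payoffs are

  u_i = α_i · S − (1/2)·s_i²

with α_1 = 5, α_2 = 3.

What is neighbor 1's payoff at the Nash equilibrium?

27.5

Neighbor i's FOC: ∂u_i/∂s_i = α_i − s_i = 0, so s_i* = α_i.
NE contributions = (5, 3); S = 8.
u_1 = α_1·S − ½·(s_1)² = 5·8 − ½·5² = 27.5.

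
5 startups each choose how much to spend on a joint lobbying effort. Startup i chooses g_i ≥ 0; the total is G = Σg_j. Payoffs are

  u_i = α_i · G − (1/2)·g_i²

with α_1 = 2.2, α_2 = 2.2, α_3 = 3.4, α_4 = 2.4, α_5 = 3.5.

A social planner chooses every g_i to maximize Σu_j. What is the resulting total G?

68.5

Planner FOC: ∂(Σu_j)/∂g_i = (Σα_j) − g_i = 0, so g_i^SO = Σα_j = 13.7 for every i; G^SO = 68.5.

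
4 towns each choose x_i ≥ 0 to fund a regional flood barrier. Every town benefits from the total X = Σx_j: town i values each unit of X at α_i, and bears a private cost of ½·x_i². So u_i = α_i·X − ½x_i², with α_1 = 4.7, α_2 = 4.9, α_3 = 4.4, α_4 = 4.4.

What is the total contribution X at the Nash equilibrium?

Town i's FOC: ∂u_i/∂x_i = α_i − x_i = 0, so x_i* = α_i.
NE contributions = (4.7, 4.9, 4.4, 4.4); X = 18.4.

18.4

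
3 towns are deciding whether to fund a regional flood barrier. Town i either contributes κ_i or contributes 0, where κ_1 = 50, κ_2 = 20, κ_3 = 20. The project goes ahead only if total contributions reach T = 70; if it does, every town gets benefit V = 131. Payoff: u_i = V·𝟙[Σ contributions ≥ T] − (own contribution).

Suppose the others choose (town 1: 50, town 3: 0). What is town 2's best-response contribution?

Others' total = 50. Contributing 20 brings total to 70 ≥ 70: gain V − κ_2 = 111.
Best response: 20.

20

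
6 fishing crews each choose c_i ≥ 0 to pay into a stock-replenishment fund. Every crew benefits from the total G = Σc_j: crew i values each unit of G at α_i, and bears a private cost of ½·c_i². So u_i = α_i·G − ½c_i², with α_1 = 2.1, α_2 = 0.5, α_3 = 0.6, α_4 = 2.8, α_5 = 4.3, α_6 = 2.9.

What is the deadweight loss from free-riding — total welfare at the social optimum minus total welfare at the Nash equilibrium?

Crew i's FOC: ∂u_i/∂c_i = α_i − c_i = 0, so c_i* = α_i.
NE contributions = (2.1, 0.5, 0.6, 2.8, 4.3, 2.9); G = 13.2.
W^NE = (Σα)·G − ½Σα_i² = 13.2² − ½·39.76 = 154.36.
Planner sets c_i = Σα_j = 13.2 for every i, so G^SO = 6·13.2 = 79.2.
W^SO = (Σα)·G^SO − ½·6·(Σα)² = (6/2)·13.2² = 522.72.
Deadweight loss = W^SO − W^NE = 368.36.

368.36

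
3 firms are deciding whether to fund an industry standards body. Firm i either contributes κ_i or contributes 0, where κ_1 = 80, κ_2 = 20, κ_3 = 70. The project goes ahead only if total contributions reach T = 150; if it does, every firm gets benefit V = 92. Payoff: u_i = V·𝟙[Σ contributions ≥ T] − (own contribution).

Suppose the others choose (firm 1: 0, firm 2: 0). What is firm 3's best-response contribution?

0

Others' total = 0. Even contributing 70 gives 70 < 150: no benefit either way.
Best response: 0.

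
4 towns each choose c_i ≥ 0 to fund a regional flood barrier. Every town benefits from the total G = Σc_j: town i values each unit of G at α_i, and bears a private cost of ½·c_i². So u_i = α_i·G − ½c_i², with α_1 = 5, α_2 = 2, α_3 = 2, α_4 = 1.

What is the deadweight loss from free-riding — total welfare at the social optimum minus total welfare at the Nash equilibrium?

Town i's FOC: ∂u_i/∂c_i = α_i − c_i = 0, so c_i* = α_i.
NE contributions = (5, 2, 2, 1); G = 10.
W^NE = (Σα)·G − ½Σα_i² = 10² − ½·34 = 83.
Planner sets c_i = Σα_j = 10 for every i, so G^SO = 4·10 = 40.
W^SO = (Σα)·G^SO − ½·4·(Σα)² = (4/2)·10² = 200.
Deadweight loss = W^SO − W^NE = 117.

117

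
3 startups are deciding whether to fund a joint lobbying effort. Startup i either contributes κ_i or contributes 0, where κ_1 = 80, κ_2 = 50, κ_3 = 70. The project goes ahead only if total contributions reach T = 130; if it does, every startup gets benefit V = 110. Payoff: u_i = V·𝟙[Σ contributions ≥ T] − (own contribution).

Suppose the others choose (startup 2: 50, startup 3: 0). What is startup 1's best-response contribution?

Others' total = 50. Contributing 80 brings total to 130 ≥ 130: gain V − κ_1 = 30.
Best response: 80.

80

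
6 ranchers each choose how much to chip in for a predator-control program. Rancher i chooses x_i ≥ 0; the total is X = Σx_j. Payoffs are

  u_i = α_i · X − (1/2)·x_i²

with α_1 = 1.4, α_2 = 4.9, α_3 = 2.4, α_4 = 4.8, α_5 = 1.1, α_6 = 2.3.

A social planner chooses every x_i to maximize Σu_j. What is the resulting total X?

101.4

Planner FOC: ∂(Σu_j)/∂x_i = (Σα_j) − x_i = 0, so x_i^SO = Σα_j = 16.9 for every i; X^SO = 101.4.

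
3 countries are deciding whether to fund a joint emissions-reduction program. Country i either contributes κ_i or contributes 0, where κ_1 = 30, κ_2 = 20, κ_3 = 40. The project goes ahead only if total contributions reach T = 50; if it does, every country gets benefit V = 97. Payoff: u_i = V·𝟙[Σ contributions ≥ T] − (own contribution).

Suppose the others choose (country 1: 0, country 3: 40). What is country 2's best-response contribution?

20

Others' total = 40. Contributing 20 brings total to 60 ≥ 50: gain V − κ_2 = 77.
Best response: 20.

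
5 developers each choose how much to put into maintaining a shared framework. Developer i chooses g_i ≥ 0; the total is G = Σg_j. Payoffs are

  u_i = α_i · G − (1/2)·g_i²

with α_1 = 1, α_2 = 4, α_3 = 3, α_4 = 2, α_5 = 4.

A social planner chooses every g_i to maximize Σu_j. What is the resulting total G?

Planner FOC: ∂(Σu_j)/∂g_i = (Σα_j) − g_i = 0, so g_i^SO = Σα_j = 14 for every i; G^SO = 70.

70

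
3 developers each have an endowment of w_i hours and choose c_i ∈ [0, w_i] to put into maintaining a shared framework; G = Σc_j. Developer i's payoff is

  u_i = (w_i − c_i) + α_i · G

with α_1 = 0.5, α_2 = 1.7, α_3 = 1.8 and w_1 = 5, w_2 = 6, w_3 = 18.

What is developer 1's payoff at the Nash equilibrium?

17

∂u_i/∂c_i = α_i − 1, so developer i contributes w_i if α_i > 1, else 0.
α_i > 1 for i ∈ {2, 3}; NE contributions (0, 6, 18), G = 24.
u_1 = (5 − 0) + 0.5·24 = 17.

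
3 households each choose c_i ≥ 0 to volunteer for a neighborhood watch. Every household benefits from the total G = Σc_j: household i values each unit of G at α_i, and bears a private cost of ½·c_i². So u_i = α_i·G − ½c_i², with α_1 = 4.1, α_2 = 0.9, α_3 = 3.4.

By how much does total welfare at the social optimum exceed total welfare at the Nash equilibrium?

49.87

Household i's FOC: ∂u_i/∂c_i = α_i − c_i = 0, so c_i* = α_i.
NE contributions = (4.1, 0.9, 3.4); G = 8.4.
W^NE = (Σα)·G − ½Σα_i² = 8.4² − ½·29.18 = 55.97.
Planner sets c_i = Σα_j = 8.4 for every i, so G^SO = 3·8.4 = 25.2.
W^SO = (Σα)·G^SO − ½·3·(Σα)² = (3/2)·8.4² = 105.84.
Deadweight loss = W^SO − W^NE = 49.87.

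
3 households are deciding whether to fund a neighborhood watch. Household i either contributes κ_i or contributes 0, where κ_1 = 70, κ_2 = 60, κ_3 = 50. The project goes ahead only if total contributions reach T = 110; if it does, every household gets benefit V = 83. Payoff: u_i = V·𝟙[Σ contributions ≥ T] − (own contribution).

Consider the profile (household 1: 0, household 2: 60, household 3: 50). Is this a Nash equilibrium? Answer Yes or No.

Total = 110 ≥ 110: provided.
Household 1 (pledges 0, payoff 83): pledging 70 → total 180, payoff 13. No gain.
Household 2 (pledges 60, payoff 23): dropping to 0 → total 50, payoff 0. No gain.
Household 3 (pledges 50, payoff 33): dropping to 0 → total 60, payoff 0. No gain.

Yes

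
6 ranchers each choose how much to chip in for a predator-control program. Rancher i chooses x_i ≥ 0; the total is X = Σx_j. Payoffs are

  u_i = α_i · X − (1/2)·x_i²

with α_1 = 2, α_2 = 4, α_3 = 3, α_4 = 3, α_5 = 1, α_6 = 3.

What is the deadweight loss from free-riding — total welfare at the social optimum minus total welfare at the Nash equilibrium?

Rancher i's FOC: ∂u_i/∂x_i = α_i − x_i = 0, so x_i* = α_i.
NE contributions = (2, 4, 3, 3, 1, 3); X = 16.
W^NE = (Σα)·X − ½Σα_i² = 16² − ½·48 = 232.
Planner sets x_i = Σα_j = 16 for every i, so X^SO = 6·16 = 96.
W^SO = (Σα)·X^SO − ½·6·(Σα)² = (6/2)·16² = 768.
Deadweight loss = W^SO − W^NE = 536.

536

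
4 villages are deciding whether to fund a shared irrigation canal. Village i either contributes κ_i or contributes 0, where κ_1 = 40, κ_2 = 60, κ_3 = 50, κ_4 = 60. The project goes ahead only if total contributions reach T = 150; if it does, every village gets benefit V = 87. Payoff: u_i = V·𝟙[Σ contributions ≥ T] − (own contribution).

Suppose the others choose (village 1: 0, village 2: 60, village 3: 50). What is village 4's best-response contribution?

60

Others' total = 110. Contributing 60 brings total to 170 ≥ 150: gain V − κ_4 = 27.
Best response: 60.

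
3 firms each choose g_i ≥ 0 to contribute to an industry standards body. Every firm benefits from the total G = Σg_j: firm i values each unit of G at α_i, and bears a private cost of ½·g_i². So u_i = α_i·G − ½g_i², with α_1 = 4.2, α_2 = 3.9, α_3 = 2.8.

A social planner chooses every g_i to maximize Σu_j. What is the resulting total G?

Planner FOC: ∂(Σu_j)/∂g_i = (Σα_j) − g_i = 0, so g_i^SO = Σα_j = 10.9 for every i; G^SO = 32.7.

32.7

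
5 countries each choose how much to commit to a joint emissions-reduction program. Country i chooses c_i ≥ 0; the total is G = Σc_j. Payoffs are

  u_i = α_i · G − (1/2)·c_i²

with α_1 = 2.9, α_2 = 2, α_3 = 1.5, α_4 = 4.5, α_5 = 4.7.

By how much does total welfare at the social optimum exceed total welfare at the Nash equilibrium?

Country i's FOC: ∂u_i/∂c_i = α_i − c_i = 0, so c_i* = α_i.
NE contributions = (2.9, 2, 1.5, 4.5, 4.7); G = 15.6.
W^NE = (Σα)·G − ½Σα_i² = 15.6² − ½·57 = 214.86.
Planner sets c_i = Σα_j = 15.6 for every i, so G^SO = 5·15.6 = 78.
W^SO = (Σα)·G^SO − ½·5·(Σα)² = (5/2)·15.6² = 608.4.
Deadweight loss = W^SO − W^NE = 393.54.

393.54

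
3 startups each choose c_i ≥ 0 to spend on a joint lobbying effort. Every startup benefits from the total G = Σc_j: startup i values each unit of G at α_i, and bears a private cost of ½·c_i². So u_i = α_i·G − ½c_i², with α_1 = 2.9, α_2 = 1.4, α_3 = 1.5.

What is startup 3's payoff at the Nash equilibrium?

7.575

Startup i's FOC: ∂u_i/∂c_i = α_i − c_i = 0, so c_i* = α_i.
NE contributions = (2.9, 1.4, 1.5); G = 5.8.
u_3 = α_3·G − ½·(c_3)² = 1.5·5.8 − ½·1.5² = 7.575.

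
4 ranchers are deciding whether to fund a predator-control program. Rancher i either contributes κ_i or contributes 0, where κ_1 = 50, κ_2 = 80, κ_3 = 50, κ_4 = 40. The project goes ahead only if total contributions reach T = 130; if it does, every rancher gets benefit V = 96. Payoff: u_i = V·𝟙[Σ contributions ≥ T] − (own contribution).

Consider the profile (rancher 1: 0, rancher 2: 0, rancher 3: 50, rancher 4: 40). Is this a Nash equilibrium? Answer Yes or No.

Total = 90 < 130: not provided.
Rancher 1 (pledges 0, payoff 0): pledging 50 → total 140, payoff 46. Profitable deviation.

No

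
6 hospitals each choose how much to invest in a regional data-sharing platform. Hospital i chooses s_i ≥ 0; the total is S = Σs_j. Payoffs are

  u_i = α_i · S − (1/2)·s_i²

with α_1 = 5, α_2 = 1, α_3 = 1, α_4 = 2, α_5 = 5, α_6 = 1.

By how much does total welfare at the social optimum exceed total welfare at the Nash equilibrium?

Hospital i's FOC: ∂u_i/∂s_i = α_i − s_i = 0, so s_i* = α_i.
NE contributions = (5, 1, 1, 2, 5, 1); S = 15.
W^NE = (Σα)·S − ½Σα_i² = 15² − ½·57 = 196.5.
Planner sets s_i = Σα_j = 15 for every i, so S^SO = 6·15 = 90.
W^SO = (Σα)·S^SO − ½·6·(Σα)² = (6/2)·15² = 675.
Deadweight loss = W^SO − W^NE = 478.5.

478.5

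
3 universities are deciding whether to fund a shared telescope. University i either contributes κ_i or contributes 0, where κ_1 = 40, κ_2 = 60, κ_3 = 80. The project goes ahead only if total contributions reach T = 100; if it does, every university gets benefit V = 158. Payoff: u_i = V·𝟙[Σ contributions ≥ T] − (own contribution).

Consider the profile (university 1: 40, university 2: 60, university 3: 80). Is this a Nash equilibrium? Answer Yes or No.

No

Total = 180 ≥ 100: provided.
University 1 (pledges 40, payoff 118): dropping to 0 → total 140, payoff 158. Profitable deviation.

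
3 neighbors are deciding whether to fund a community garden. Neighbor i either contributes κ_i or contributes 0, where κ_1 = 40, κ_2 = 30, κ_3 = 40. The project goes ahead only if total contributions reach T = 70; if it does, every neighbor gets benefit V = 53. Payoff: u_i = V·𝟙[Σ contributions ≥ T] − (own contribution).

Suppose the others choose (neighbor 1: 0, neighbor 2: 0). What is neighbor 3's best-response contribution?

0

Others' total = 0. Even contributing 40 gives 40 < 70: no benefit either way.
Best response: 0.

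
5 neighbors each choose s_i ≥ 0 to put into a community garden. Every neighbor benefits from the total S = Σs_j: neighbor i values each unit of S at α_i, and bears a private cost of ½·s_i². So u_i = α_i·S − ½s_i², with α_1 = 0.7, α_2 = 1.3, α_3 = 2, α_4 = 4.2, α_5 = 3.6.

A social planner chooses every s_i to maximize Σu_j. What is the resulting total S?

Planner FOC: ∂(Σu_j)/∂s_i = (Σα_j) − s_i = 0, so s_i^SO = Σα_j = 11.8 for every i; S^SO = 59.

59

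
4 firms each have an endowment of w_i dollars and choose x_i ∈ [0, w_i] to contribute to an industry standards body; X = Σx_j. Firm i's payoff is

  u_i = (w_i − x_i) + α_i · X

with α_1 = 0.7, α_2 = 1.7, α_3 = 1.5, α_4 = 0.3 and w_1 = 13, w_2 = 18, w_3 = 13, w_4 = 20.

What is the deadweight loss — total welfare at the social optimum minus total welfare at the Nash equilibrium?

∂u_i/∂x_i = α_i − 1, so firm i contributes w_i if α_i > 1, else 0.
α_i > 1 for i ∈ {2, 3}; NE contributions (0, 18, 13, 0), X = 31.
W^NE = Σw_i − X^NE + (Σα_i)·X^NE = 64 + 3.2·31 = 163.2.
Planner: ∂(Σu_j)/∂x_i = Σα_j − 1 = 3.2 > 0, so everyone contributes w_i; X^SO = 64, W^SO = 64 + 3.2·64 = 268.8.
Deadweight loss = 105.6.

105.6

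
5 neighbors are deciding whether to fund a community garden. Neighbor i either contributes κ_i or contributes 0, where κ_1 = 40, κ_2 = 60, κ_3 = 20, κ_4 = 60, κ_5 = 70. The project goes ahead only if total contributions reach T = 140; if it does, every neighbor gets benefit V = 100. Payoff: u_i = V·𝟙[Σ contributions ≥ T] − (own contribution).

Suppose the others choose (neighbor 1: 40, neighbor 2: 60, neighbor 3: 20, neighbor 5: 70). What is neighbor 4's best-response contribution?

Others' total = 190 ≥ 140; contributing adds cost 60 for no extra benefit.
Best response: 0.

0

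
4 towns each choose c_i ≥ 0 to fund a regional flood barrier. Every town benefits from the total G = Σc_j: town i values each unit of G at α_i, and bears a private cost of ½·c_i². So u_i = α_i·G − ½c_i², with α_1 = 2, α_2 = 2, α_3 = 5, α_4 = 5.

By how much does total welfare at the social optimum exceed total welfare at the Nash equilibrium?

225

Town i's FOC: ∂u_i/∂c_i = α_i − c_i = 0, so c_i* = α_i.
NE contributions = (2, 2, 5, 5); G = 14.
W^NE = (Σα)·G − ½Σα_i² = 14² − ½·58 = 167.
Planner sets c_i = Σα_j = 14 for every i, so G^SO = 4·14 = 56.
W^SO = (Σα)·G^SO − ½·4·(Σα)² = (4/2)·14² = 392.
Deadweight loss = W^SO − W^NE = 225.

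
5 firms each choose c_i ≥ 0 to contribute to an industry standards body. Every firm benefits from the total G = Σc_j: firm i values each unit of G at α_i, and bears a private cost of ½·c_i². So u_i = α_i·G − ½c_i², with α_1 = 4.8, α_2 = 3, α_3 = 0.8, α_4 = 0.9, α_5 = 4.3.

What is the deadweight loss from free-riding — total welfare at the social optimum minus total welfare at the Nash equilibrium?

Firm i's FOC: ∂u_i/∂c_i = α_i − c_i = 0, so c_i* = α_i.
NE contributions = (4.8, 3, 0.8, 0.9, 4.3); G = 13.8.
W^NE = (Σα)·G − ½Σα_i² = 13.8² − ½·51.98 = 164.45.
Planner sets c_i = Σα_j = 13.8 for every i, so G^SO = 5·13.8 = 69.
W^SO = (Σα)·G^SO − ½·5·(Σα)² = (5/2)·13.8² = 476.1.
Deadweight loss = W^SO − W^NE = 311.65.

311.65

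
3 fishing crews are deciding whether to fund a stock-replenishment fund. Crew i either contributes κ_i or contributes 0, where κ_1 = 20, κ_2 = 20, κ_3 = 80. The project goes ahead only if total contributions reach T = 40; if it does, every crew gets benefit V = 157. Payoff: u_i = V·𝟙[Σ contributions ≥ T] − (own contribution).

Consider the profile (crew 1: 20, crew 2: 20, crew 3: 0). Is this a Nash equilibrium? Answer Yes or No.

Yes

Total = 40 ≥ 40: provided.
Crew 1 (pledges 20, payoff 137): dropping to 0 → total 20, payoff 0. No gain.
Crew 2 (pledges 20, payoff 137): dropping to 0 → total 20, payoff 0. No gain.
Crew 3 (pledges 0, payoff 157): pledging 80 → total 120, payoff 77. No gain.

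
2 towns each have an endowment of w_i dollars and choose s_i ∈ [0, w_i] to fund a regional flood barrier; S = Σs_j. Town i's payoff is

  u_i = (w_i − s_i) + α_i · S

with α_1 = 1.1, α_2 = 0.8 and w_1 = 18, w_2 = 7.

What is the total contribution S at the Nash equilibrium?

∂u_i/∂s_i = α_i − 1, so town i contributes w_i if α_i > 1, else 0.
α_i > 1 for i ∈ {1}; NE contributions (18, 0), S = 18.

18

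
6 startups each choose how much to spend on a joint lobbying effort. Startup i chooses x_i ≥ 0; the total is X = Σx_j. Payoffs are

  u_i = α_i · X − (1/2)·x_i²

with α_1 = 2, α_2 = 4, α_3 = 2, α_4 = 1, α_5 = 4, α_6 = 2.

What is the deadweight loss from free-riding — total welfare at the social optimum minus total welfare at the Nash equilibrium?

Startup i's FOC: ∂u_i/∂x_i = α_i − x_i = 0, so x_i* = α_i.
NE contributions = (2, 4, 2, 1, 4, 2); X = 15.
W^NE = (Σα)·X − ½Σα_i² = 15² − ½·45 = 202.5.
Planner sets x_i = Σα_j = 15 for every i, so X^SO = 6·15 = 90.
W^SO = (Σα)·X^SO − ½·6·(Σα)² = (6/2)·15² = 675.
Deadweight loss = W^SO − W^NE = 472.5.

472.5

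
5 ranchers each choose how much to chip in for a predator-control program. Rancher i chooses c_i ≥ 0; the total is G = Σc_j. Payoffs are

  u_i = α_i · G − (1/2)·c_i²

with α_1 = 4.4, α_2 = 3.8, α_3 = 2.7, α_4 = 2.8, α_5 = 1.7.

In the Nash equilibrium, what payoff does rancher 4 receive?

Rancher i's FOC: ∂u_i/∂c_i = α_i − c_i = 0, so c_i* = α_i.
NE contributions = (4.4, 3.8, 2.7, 2.8, 1.7); G = 15.4.
u_4 = α_4·G − ½·(c_4)² = 2.8·15.4 − ½·2.8² = 39.2.

39.2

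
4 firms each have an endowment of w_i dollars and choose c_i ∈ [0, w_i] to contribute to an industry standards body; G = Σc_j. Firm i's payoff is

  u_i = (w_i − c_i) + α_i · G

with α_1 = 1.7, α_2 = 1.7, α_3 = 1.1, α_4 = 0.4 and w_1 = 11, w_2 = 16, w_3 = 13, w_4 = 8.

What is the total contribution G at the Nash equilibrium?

40

∂u_i/∂c_i = α_i − 1, so firm i contributes w_i if α_i > 1, else 0.
α_i > 1 for i ∈ {1, 2, 3}; NE contributions (11, 16, 13, 0), G = 40.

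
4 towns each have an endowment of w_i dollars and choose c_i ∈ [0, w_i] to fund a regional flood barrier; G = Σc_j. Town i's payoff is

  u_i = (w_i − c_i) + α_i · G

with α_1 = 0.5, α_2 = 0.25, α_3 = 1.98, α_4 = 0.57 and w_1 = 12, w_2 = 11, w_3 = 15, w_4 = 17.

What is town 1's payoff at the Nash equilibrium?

∂u_i/∂c_i = α_i − 1, so town i contributes w_i if α_i > 1, else 0.
α_i > 1 for i ∈ {3}; NE contributions (0, 0, 15, 0), G = 15.
u_1 = (12 − 0) + 0.5·15 = 19.5.

19.5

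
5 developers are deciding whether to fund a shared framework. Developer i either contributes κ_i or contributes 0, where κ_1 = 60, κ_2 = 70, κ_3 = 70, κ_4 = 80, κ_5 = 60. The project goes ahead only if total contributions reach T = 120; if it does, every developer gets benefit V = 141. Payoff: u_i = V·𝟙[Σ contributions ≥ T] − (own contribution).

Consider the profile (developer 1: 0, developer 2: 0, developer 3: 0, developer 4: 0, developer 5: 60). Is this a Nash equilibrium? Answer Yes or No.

Total = 60 < 120: not provided.
Developer 1 (pledges 0, payoff 0): pledging 60 → total 120, payoff 81. Profitable deviation.

No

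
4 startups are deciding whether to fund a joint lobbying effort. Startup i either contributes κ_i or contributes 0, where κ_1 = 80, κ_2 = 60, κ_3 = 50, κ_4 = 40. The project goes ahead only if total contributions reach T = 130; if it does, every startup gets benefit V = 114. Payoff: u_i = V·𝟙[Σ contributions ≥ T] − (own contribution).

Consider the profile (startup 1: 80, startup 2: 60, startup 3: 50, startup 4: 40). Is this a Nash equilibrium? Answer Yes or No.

Total = 230 ≥ 130: provided.
Startup 1 (pledges 80, payoff 34): dropping to 0 → total 150, payoff 114. Profitable deviation.

No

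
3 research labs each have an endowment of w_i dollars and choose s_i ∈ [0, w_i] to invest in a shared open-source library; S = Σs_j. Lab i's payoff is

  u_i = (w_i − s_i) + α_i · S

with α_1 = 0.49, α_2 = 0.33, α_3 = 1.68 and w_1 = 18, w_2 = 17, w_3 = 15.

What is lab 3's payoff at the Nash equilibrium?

∂u_i/∂s_i = α_i − 1, so lab i contributes w_i if α_i > 1, else 0.
α_i > 1 for i ∈ {3}; NE contributions (0, 0, 15), S = 15.
u_3 = (15 − 15) + 1.68·15 = 25.2.

25.2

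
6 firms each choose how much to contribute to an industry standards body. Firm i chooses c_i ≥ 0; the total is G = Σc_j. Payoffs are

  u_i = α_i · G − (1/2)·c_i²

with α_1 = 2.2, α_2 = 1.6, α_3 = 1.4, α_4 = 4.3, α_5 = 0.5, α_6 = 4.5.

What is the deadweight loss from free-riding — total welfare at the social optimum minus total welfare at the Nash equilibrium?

444.675

Firm i's FOC: ∂u_i/∂c_i = α_i − c_i = 0, so c_i* = α_i.
NE contributions = (2.2, 1.6, 1.4, 4.3, 0.5, 4.5); G = 14.5.
W^NE = (Σα)·G − ½Σα_i² = 14.5² − ½·48.35 = 186.075.
Planner sets c_i = Σα_j = 14.5 for every i, so G^SO = 6·14.5 = 87.
W^SO = (Σα)·G^SO − ½·6·(Σα)² = (6/2)·14.5² = 630.75.
Deadweight loss = W^SO − W^NE = 444.675.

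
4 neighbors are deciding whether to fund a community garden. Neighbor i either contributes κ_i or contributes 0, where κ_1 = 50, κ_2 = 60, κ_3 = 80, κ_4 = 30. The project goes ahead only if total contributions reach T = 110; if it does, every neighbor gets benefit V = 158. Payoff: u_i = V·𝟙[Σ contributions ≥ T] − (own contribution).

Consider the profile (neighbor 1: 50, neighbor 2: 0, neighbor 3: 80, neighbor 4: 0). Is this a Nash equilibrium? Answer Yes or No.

Yes

Total = 130 ≥ 110: provided.
Neighbor 1 (pledges 50, payoff 108): dropping to 0 → total 80, payoff 0. No gain.
Neighbor 2 (pledges 0, payoff 158): pledging 60 → total 190, payoff 98. No gain.
Neighbor 3 (pledges 80, payoff 78): dropping to 0 → total 50, payoff 0. No gain.
Neighbor 4 (pledges 0, payoff 158): pledging 30 → total 160, payoff 128. No gain.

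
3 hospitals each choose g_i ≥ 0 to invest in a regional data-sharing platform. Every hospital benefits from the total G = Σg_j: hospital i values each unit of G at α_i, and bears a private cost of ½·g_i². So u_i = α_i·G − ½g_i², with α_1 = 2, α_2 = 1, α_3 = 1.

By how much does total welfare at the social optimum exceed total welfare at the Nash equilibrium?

11

Hospital i's FOC: ∂u_i/∂g_i = α_i − g_i = 0, so g_i* = α_i.
NE contributions = (2, 1, 1); G = 4.
W^NE = (Σα)·G − ½Σα_i² = 4² − ½·6 = 13.
Planner sets g_i = Σα_j = 4 for every i, so G^SO = 3·4 = 12.
W^SO = (Σα)·G^SO − ½·3·(Σα)² = (3/2)·4² = 24.
Deadweight loss = W^SO − W^NE = 11.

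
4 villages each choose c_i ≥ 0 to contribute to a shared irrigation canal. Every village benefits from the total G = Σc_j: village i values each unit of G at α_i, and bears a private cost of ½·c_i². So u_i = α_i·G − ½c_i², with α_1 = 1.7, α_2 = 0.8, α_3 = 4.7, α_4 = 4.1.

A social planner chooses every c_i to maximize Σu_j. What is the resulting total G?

Planner FOC: ∂(Σu_j)/∂c_i = (Σα_j) − c_i = 0, so c_i^SO = Σα_j = 11.3 for every i; G^SO = 45.2.

45.2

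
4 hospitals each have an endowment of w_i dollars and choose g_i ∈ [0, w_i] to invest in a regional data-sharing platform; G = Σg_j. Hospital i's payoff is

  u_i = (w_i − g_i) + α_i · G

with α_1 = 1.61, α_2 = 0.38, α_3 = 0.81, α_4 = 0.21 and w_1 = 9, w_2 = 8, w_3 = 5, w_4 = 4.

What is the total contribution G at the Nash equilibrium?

∂u_i/∂g_i = α_i − 1, so hospital i contributes w_i if α_i > 1, else 0.
α_i > 1 for i ∈ {1}; NE contributions (9, 0, 0, 0), G = 9.

9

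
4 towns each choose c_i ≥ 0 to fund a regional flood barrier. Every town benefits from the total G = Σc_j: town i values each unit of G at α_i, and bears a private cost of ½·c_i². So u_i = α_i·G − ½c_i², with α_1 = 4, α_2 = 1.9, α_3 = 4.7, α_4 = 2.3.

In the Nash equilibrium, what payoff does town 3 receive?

Town i's FOC: ∂u_i/∂c_i = α_i − c_i = 0, so c_i* = α_i.
NE contributions = (4, 1.9, 4.7, 2.3); G = 12.9.
u_3 = α_3·G − ½·(c_3)² = 4.7·12.9 − ½·4.7² = 49.585.

49.585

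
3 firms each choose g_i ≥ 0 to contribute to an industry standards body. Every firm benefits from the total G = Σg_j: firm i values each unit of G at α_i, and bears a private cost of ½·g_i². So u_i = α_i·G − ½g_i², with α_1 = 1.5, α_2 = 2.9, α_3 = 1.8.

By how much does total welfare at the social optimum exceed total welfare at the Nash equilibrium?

26.17

Firm i's FOC: ∂u_i/∂g_i = α_i − g_i = 0, so g_i* = α_i.
NE contributions = (1.5, 2.9, 1.8); G = 6.2.
W^NE = (Σα)·G − ½Σα_i² = 6.2² − ½·13.9 = 31.49.
Planner sets g_i = Σα_j = 6.2 for every i, so G^SO = 3·6.2 = 18.6.
W^SO = (Σα)·G^SO − ½·3·(Σα)² = (3/2)·6.2² = 57.66.
Deadweight loss = W^SO − W^NE = 26.17.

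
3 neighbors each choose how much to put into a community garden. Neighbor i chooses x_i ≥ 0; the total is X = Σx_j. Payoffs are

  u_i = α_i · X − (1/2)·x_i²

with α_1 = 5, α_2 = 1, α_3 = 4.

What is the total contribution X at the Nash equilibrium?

Neighbor i's FOC: ∂u_i/∂x_i = α_i − x_i = 0, so x_i* = α_i.
NE contributions = (5, 1, 4); X = 10.

10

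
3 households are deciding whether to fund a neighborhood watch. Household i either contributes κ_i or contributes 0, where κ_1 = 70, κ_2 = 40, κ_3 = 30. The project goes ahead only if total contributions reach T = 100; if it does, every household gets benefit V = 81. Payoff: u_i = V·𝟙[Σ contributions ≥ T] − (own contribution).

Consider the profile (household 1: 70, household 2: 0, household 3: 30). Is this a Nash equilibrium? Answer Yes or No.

Yes

Total = 100 ≥ 100: provided.
Household 1 (pledges 70, payoff 11): dropping to 0 → total 30, payoff 0. No gain.
Household 2 (pledges 0, payoff 81): pledging 40 → total 140, payoff 41. No gain.
Household 3 (pledges 30, payoff 51): dropping to 0 → total 70, payoff 0. No gain.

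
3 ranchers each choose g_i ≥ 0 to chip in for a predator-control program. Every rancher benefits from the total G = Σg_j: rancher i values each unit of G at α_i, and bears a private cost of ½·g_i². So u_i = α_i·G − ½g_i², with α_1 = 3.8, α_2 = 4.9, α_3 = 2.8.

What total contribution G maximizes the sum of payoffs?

34.5

Planner FOC: ∂(Σu_j)/∂g_i = (Σα_j) − g_i = 0, so g_i^SO = Σα_j = 11.5 for every i; G^SO = 34.5.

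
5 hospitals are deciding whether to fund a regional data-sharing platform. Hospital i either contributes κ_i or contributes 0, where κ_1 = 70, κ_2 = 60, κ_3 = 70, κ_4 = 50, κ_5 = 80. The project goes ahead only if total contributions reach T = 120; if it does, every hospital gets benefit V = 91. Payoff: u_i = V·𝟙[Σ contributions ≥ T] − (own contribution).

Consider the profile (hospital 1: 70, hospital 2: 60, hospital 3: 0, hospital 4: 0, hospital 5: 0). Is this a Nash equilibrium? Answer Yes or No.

Yes

Total = 130 ≥ 120: provided.
Hospital 1 (pledges 70, payoff 21): dropping to 0 → total 60, payoff 0. No gain.
Hospital 2 (pledges 60, payoff 31): dropping to 0 → total 70, payoff 0. No gain.
Hospital 3 (pledges 0, payoff 91): pledging 70 → total 200, payoff 21. No gain.
Hospital 4 (pledges 0, payoff 91): pledging 50 → total 180, payoff 41. No gain.
Hospital 5 (pledges 0, payoff 91): pledging 80 → total 210, payoff 11. No gain.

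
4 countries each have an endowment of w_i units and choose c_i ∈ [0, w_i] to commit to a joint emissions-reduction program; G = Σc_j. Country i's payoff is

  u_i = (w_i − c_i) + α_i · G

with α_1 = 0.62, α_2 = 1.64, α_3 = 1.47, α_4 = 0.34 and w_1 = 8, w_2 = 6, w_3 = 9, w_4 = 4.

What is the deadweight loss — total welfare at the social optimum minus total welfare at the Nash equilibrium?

36.84

∂u_i/∂c_i = α_i − 1, so country i contributes w_i if α_i > 1, else 0.
α_i > 1 for i ∈ {2, 3}; NE contributions (0, 6, 9, 0), G = 15.
W^NE = Σw_i − G^NE + (Σα_i)·G^NE = 27 + 3.07·15 = 73.05.
Planner: ∂(Σu_j)/∂c_i = Σα_j − 1 = 3.07 > 0, so everyone contributes w_i; G^SO = 27, W^SO = 27 + 3.07·27 = 109.89.
Deadweight loss = 36.84.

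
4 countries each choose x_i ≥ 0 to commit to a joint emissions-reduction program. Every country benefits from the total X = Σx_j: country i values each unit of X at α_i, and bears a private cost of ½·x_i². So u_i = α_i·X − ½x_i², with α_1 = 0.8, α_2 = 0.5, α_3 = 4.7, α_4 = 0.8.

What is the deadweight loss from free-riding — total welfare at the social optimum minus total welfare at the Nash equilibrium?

58.05

Country i's FOC: ∂u_i/∂x_i = α_i − x_i = 0, so x_i* = α_i.
NE contributions = (0.8, 0.5, 4.7, 0.8); X = 6.8.
W^NE = (Σα)·X − ½Σα_i² = 6.8² − ½·23.62 = 34.43.
Planner sets x_i = Σα_j = 6.8 for every i, so X^SO = 4·6.8 = 27.2.
W^SO = (Σα)·X^SO − ½·4·(Σα)² = (4/2)·6.8² = 92.48.
Deadweight loss = W^SO − W^NE = 58.05.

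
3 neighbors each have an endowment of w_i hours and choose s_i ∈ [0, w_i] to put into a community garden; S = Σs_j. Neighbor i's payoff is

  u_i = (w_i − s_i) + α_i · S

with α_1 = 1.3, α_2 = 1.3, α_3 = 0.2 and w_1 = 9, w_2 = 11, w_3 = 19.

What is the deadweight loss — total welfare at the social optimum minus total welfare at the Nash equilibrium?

∂u_i/∂s_i = α_i − 1, so neighbor i contributes w_i if α_i > 1, else 0.
α_i > 1 for i ∈ {1, 2}; NE contributions (9, 11, 0), S = 20.
W^NE = Σw_i − S^NE + (Σα_i)·S^NE = 39 + 1.8·20 = 75.
Planner: ∂(Σu_j)/∂s_i = Σα_j − 1 = 1.8 > 0, so everyone contributes w_i; S^SO = 39, W^SO = 39 + 1.8·39 = 109.2.
Deadweight loss = 34.2.

34.2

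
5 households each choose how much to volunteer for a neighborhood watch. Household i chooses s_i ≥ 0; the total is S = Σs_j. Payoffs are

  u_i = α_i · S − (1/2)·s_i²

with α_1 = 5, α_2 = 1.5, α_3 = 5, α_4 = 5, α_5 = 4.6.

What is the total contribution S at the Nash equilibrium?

Household i's FOC: ∂u_i/∂s_i = α_i − s_i = 0, so s_i* = α_i.
NE contributions = (5, 1.5, 5, 5, 4.6); S = 21.1.

21.1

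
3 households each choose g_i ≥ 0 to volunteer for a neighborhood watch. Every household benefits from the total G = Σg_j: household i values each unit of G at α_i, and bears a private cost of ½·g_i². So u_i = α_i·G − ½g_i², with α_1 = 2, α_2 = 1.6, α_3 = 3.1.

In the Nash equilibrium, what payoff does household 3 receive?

Household i's FOC: ∂u_i/∂g_i = α_i − g_i = 0, so g_i* = α_i.
NE contributions = (2, 1.6, 3.1); G = 6.7.
u_3 = α_3·G − ½·(g_3)² = 3.1·6.7 − ½·3.1² = 15.965.

15.965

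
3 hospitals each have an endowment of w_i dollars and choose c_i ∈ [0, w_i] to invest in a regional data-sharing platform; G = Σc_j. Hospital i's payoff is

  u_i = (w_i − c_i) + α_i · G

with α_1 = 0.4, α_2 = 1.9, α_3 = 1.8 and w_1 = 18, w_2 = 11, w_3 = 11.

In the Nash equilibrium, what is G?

∂u_i/∂c_i = α_i − 1, so hospital i contributes w_i if α_i > 1, else 0.
α_i > 1 for i ∈ {2, 3}; NE contributions (0, 11, 11), G = 22.

22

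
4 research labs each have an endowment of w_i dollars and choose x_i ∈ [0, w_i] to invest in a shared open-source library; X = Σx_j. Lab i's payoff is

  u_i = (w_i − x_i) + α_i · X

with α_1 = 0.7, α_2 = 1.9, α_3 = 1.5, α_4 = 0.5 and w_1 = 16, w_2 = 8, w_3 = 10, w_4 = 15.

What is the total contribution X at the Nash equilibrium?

∂u_i/∂x_i = α_i − 1, so lab i contributes w_i if α_i > 1, else 0.
α_i > 1 for i ∈ {2, 3}; NE contributions (0, 8, 10, 0), X = 18.

18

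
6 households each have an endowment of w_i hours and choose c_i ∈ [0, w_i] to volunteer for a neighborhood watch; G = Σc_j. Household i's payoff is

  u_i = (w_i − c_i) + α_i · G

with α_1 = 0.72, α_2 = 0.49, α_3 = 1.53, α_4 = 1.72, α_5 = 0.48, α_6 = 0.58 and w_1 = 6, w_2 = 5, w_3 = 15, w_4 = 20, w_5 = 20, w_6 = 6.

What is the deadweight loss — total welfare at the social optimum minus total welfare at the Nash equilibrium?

167.24

∂u_i/∂c_i = α_i − 1, so household i contributes w_i if α_i > 1, else 0.
α_i > 1 for i ∈ {3, 4}; NE contributions (0, 0, 15, 20, 0, 0), G = 35.
W^NE = Σw_i − G^NE + (Σα_i)·G^NE = 72 + 4.52·35 = 230.2.
Planner: ∂(Σu_j)/∂c_i = Σα_j − 1 = 4.52 > 0, so everyone contributes w_i; G^SO = 72, W^SO = 72 + 4.52·72 = 397.44.
Deadweight loss = 167.24.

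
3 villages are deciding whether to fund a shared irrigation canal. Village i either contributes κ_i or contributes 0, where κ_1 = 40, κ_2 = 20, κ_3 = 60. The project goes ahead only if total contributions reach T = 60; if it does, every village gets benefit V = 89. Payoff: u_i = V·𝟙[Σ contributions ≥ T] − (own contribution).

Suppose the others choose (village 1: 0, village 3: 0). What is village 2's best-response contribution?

0

Others' total = 0. Even contributing 20 gives 20 < 60: no benefit either way.
Best response: 0.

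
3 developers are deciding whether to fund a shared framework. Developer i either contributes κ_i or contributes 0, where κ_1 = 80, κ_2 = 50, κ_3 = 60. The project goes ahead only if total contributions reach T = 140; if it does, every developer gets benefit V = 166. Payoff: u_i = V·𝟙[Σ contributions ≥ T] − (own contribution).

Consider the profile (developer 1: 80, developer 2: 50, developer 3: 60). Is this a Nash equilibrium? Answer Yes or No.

No

Total = 190 ≥ 140: provided.
Developer 1 (pledges 80, payoff 86): dropping to 0 → total 110, payoff 0. No gain.
Developer 2 (pledges 50, payoff 116): dropping to 0 → total 140, payoff 166. Profitable deviation.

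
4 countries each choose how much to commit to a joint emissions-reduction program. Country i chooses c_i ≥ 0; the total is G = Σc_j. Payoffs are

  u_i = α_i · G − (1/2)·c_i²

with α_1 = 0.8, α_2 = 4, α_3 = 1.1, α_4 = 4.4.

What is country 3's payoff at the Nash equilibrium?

10.725

Country i's FOC: ∂u_i/∂c_i = α_i − c_i = 0, so c_i* = α_i.
NE contributions = (0.8, 4, 1.1, 4.4); G = 10.3.
u_3 = α_3·G − ½·(c_3)² = 1.1·10.3 − ½·1.1² = 10.725.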